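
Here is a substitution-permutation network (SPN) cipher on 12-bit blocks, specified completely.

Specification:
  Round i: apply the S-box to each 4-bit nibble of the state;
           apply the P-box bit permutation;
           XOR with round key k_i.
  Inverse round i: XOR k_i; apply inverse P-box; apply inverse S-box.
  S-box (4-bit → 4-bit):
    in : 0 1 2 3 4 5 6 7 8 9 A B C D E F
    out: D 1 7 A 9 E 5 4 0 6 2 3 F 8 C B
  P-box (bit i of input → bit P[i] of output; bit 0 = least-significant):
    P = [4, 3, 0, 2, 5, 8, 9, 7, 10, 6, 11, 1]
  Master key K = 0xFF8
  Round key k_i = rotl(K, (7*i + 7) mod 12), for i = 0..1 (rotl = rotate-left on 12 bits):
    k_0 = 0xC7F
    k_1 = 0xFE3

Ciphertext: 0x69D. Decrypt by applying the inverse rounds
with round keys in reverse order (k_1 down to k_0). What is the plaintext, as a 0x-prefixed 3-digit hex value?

s_0 = ciphertext = 0x69D
s_1 = InvRound(s_0, k_1) = 0x5BF
s_2 = InvRound(s_1, k_0) = 0x938

0x938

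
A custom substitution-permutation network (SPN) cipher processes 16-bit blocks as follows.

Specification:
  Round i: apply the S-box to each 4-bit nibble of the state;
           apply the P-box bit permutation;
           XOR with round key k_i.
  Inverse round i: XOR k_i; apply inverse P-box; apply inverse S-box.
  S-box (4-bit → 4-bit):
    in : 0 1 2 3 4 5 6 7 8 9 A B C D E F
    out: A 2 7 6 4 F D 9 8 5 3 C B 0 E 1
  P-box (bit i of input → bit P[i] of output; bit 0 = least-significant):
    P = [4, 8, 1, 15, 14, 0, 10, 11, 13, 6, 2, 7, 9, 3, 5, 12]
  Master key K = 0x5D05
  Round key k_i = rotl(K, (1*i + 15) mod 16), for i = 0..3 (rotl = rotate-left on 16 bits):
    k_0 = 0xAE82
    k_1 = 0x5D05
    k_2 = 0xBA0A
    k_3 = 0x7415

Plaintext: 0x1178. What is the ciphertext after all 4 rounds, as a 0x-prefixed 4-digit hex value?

0x94CA

s_0 = plaintext = 0x1178
s_1 = Round(s_0, k_0) = 0x66CA
s_2 = Round(s_1, k_1) = 0x26B0
s_3 = Round(s_2, k_2) = 0x15A6
s_4 = Round(s_3, k_3) = 0x94CA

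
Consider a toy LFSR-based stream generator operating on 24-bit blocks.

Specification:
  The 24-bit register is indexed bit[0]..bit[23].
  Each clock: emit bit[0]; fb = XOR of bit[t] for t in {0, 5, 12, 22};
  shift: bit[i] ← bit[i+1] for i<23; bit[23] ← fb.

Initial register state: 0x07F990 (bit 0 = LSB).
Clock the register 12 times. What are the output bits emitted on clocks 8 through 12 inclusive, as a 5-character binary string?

11001

reg_0 = 0x07F990
clock 1: out=0, reg = 0x83FCC8
clock 2: out=0, reg = 0xC1FE64
clock 3: out=0, reg = 0xE0FF32
clock 4: out=0, reg = 0xF07F99
clock 5: out=1, reg = 0xF83FCC
clock 6: out=0, reg = 0x7C1FE6
clock 7: out=0, reg = 0xBE0FF3
clock 8: out=1, reg = 0x5F07F9
clock 9: out=1, reg = 0xAF83FC
clock 10: out=0, reg = 0xD7C1FE
clock 11: out=0, reg = 0x6BE0FF
clock 12: out=1, reg = 0xB5F07F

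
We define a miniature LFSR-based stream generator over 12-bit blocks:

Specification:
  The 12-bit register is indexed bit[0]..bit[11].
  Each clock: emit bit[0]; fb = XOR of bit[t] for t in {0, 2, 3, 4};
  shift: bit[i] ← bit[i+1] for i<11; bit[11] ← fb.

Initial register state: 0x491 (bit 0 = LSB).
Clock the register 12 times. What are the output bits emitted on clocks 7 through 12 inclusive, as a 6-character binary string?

010010

reg_0 = 0x491
clock 1: out=1, reg = 0x248
clock 2: out=0, reg = 0x924
clock 3: out=0, reg = 0xC92
clock 4: out=0, reg = 0xE49
clock 5: out=1, reg = 0x724
clock 6: out=0, reg = 0xB92
clock 7: out=0, reg = 0xDC9
clock 8: out=1, reg = 0x6E4
clock 9: out=0, reg = 0xB72
clock 10: out=0, reg = 0xDB9
clock 11: out=1, reg = 0xEDC
clock 12: out=0, reg = 0xF6E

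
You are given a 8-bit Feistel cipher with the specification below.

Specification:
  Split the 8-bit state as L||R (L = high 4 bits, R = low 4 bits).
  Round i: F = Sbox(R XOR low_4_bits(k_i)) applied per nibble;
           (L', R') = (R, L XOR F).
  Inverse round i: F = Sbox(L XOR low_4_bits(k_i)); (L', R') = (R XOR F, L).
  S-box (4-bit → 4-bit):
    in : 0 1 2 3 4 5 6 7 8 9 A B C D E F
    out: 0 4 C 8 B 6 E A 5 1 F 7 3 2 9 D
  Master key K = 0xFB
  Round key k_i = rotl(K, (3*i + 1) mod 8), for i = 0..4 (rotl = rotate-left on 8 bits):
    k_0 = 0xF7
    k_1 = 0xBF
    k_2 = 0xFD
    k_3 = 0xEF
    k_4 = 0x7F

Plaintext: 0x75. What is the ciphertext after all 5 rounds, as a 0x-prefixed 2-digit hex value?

0xDF

s_0 = plaintext = 0x75
s_1 = Round(s_0, k_0) = 0x5B
s_2 = Round(s_1, k_1) = 0xBE
s_3 = Round(s_2, k_2) = 0xE3
s_4 = Round(s_3, k_3) = 0x3D
s_5 = Round(s_4, k_4) = 0xDF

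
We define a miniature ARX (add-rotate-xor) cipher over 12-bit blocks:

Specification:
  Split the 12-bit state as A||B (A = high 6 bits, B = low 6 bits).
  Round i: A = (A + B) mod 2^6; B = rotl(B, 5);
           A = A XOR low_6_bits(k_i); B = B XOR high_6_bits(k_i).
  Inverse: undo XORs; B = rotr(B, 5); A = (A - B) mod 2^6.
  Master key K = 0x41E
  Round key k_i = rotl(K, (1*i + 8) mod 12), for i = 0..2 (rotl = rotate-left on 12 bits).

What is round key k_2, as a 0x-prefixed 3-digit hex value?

0x907

K = 0x41E
k_0 = rotl(K, (1*0+8) mod 12) = rotl(K, 8) = 0xE41
k_1 = rotl(K, (1*1+8) mod 12) = rotl(K, 9) = 0xC83
k_2 = rotl(K, (1*2+8) mod 12) = rotl(K, 10) = 0x907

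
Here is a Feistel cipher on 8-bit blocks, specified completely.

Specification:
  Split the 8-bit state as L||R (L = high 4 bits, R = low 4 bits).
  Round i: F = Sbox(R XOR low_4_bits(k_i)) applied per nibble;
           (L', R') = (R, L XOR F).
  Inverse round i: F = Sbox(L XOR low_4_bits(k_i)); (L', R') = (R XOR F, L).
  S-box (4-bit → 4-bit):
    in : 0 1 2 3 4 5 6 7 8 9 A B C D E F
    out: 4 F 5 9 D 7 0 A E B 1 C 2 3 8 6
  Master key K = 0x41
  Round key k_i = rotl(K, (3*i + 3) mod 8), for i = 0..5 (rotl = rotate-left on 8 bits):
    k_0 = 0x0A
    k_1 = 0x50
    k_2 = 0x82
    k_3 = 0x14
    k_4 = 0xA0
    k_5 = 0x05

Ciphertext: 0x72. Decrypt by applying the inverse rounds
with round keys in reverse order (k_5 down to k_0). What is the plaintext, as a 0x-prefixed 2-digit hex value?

s_0 = ciphertext = 0x72
s_1 = InvRound(s_0, k_5) = 0x77
s_2 = InvRound(s_1, k_4) = 0xD7
s_3 = InvRound(s_2, k_3) = 0xCD
s_4 = InvRound(s_3, k_2) = 0x5C
s_5 = InvRound(s_4, k_1) = 0xB5
s_6 = InvRound(s_5, k_0) = 0xAB

0xAB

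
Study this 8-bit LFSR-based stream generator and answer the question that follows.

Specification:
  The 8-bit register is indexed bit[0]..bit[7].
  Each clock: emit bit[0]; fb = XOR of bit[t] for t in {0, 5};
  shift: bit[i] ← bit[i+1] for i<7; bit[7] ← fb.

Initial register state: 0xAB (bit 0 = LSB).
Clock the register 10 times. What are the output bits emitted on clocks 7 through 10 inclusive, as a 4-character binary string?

reg_0 = 0xAB
clock 1: out=1, reg = 0x55
clock 2: out=1, reg = 0xAA
clock 3: out=0, reg = 0xD5
clock 4: out=1, reg = 0xEA
clock 5: out=0, reg = 0xF5
clock 6: out=1, reg = 0x7A
clock 7: out=0, reg = 0xBD
clock 8: out=1, reg = 0x5E
clock 9: out=0, reg = 0x2F
clock 10: out=1, reg = 0x17

0101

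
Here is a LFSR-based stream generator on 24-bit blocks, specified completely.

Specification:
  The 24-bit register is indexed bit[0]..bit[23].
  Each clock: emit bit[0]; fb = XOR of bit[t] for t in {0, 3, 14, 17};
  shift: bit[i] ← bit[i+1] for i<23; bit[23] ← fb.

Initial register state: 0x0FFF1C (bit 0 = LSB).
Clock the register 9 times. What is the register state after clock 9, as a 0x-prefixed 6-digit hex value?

reg_0 = 0x0FFF1C
clock 1: out=0, reg = 0x87FF8E
clock 2: out=0, reg = 0xC3FFC7
clock 3: out=1, reg = 0xE1FFE3
clock 4: out=1, reg = 0x70FFF1
clock 5: out=1, reg = 0x387FF8
clock 6: out=0, reg = 0x1C3FFC
clock 7: out=0, reg = 0x8E1FFE
clock 8: out=0, reg = 0x470FFF
clock 9: out=1, reg = 0xA387FF

0xA387FF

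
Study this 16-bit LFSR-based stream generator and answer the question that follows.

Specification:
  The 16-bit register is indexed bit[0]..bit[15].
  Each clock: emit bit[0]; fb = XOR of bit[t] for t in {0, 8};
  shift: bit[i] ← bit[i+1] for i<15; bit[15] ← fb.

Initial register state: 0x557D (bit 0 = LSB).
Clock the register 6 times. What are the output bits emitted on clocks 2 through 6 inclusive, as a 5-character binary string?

reg_0 = 0x557D
clock 1: out=1, reg = 0x2ABE
clock 2: out=0, reg = 0x155F
clock 3: out=1, reg = 0x0AAF
clock 4: out=1, reg = 0x8557
clock 5: out=1, reg = 0x42AB
clock 6: out=1, reg = 0xA155

01111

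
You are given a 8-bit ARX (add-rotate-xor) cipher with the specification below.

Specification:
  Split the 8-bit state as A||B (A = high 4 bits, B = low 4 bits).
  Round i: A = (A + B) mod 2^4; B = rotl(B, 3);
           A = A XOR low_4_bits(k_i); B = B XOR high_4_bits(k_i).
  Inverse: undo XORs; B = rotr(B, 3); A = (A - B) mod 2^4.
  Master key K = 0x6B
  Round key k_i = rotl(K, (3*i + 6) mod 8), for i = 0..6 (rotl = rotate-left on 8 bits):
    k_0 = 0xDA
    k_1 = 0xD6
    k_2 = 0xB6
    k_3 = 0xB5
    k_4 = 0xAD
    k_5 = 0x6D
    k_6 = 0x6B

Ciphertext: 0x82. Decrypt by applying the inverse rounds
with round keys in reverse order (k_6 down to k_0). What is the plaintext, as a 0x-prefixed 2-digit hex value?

s_0 = ciphertext = 0x82
s_1 = InvRound(s_0, k_6) = 0xB8
s_2 = InvRound(s_1, k_5) = 0x9D
s_3 = InvRound(s_2, k_4) = 0x6E
s_4 = InvRound(s_3, k_3) = 0x9A
s_5 = InvRound(s_4, k_2) = 0xD2
s_6 = InvRound(s_5, k_1) = 0xCF
s_7 = InvRound(s_6, k_0) = 0x24

0x24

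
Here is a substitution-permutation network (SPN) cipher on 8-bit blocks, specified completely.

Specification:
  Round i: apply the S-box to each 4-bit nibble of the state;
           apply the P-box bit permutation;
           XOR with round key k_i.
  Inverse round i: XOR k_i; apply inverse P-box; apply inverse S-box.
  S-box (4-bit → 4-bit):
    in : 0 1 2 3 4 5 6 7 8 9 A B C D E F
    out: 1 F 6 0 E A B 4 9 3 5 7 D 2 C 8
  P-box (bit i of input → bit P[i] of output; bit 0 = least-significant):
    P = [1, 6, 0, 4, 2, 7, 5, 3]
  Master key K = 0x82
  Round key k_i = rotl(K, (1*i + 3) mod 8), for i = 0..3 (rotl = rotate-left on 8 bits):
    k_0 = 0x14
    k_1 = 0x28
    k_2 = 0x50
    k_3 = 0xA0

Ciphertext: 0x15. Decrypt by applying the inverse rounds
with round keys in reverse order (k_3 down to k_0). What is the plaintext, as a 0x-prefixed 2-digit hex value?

s_0 = ciphertext = 0x15
s_1 = InvRound(s_0, k_3) = 0xBE
s_2 = InvRound(s_1, k_2) = 0x19
s_3 = InvRound(s_2, k_1) = 0x7E
s_4 = InvRound(s_3, k_0) = 0xE9

0xE9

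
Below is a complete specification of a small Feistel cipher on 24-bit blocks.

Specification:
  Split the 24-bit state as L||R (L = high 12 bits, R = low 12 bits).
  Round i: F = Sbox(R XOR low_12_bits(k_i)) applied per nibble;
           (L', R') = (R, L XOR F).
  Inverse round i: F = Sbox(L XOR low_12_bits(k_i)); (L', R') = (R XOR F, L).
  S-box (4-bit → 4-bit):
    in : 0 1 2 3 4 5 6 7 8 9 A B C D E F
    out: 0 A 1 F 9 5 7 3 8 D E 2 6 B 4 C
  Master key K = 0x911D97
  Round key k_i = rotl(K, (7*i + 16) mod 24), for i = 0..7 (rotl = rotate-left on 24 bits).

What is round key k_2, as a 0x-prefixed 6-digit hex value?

0x4765E4

K = 0x911D97
k_0 = rotl(K, (7*0+16) mod 24) = rotl(K, 16) = 0x97911D
k_1 = rotl(K, (7*1+16) mod 24) = rotl(K, 23) = 0xC88ECB
k_2 = rotl(K, (7*2+16) mod 24) = rotl(K, 6) = 0x4765E4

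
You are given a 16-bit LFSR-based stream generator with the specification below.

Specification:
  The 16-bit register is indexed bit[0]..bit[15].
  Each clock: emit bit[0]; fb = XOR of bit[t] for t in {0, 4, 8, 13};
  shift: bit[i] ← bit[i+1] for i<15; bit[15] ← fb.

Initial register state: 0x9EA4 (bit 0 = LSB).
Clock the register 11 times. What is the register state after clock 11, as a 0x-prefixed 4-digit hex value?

reg_0 = 0x9EA4
clock 1: out=0, reg = 0x4F52
clock 2: out=0, reg = 0x27A9
clock 3: out=1, reg = 0x93D4
clock 4: out=0, reg = 0x49EA
clock 5: out=0, reg = 0xA4F5
clock 6: out=1, reg = 0xD27A
clock 7: out=0, reg = 0xE93D
clock 8: out=1, reg = 0x749E
clock 9: out=0, reg = 0x3A4F
clock 10: out=1, reg = 0x1D27
clock 11: out=1, reg = 0x0E93

0x0E93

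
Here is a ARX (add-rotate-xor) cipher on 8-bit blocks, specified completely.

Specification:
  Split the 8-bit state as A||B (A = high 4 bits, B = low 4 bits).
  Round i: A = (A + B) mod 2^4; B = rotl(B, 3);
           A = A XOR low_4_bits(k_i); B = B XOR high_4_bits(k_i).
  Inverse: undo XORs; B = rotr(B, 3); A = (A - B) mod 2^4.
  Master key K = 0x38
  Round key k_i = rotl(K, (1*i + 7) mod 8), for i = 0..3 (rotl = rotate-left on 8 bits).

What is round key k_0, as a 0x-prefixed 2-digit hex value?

K = 0x38
k_0 = rotl(K, (1*0+7) mod 8) = rotl(K, 7) = 0x1C

0x1C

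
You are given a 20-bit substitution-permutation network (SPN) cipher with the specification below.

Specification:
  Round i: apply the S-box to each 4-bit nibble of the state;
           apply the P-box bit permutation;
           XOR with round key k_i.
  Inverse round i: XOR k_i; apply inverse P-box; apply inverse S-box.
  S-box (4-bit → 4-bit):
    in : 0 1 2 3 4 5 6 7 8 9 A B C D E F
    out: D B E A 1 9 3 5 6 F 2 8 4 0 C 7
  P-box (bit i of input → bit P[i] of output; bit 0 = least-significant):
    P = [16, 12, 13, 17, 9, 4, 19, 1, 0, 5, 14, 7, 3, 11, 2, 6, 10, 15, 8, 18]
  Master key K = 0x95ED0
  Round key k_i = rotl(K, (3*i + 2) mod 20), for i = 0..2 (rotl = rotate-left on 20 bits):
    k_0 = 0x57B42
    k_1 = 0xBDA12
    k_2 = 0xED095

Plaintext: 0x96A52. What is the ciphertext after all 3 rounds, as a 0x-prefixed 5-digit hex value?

s_0 = plaintext = 0x96A52
s_1 = Round(s_0, k_0) = 0x3C468
s_2 = Round(s_1, k_1) = 0xF6807
s_3 = Round(s_2, k_2) = 0x73FBF

0x73FBF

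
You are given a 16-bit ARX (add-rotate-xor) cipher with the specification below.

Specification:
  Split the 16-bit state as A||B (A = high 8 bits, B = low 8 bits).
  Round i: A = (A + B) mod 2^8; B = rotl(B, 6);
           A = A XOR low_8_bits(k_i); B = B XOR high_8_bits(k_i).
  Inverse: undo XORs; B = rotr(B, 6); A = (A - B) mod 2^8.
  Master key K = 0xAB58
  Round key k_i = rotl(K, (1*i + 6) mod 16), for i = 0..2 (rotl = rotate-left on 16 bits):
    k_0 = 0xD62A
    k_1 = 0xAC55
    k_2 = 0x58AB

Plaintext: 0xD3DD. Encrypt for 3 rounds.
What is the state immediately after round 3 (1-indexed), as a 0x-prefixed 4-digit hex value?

s_0 = plaintext = 0xD3DD
s_1 = Round(s_0, k_0) = 0x9AA1
s_2 = Round(s_1, k_1) = 0x6EC4
s_3 = Round(s_2, k_2) = 0x9969

0x9969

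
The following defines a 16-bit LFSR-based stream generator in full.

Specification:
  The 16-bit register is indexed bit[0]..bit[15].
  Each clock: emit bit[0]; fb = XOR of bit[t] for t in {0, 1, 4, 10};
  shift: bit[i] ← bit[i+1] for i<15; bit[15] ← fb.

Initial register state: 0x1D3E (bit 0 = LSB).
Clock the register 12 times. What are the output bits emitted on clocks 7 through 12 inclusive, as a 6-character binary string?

001011

reg_0 = 0x1D3E
clock 1: out=0, reg = 0x8E9F
clock 2: out=1, reg = 0x474F
clock 3: out=1, reg = 0xA3A7
clock 4: out=1, reg = 0x51D3
clock 5: out=1, reg = 0xA8E9
clock 6: out=1, reg = 0xD474
clock 7: out=0, reg = 0x6A3A
clock 8: out=0, reg = 0x351D
clock 9: out=1, reg = 0x9A8E
clock 10: out=0, reg = 0xCD47
clock 11: out=1, reg = 0xE6A3
clock 12: out=1, reg = 0xF351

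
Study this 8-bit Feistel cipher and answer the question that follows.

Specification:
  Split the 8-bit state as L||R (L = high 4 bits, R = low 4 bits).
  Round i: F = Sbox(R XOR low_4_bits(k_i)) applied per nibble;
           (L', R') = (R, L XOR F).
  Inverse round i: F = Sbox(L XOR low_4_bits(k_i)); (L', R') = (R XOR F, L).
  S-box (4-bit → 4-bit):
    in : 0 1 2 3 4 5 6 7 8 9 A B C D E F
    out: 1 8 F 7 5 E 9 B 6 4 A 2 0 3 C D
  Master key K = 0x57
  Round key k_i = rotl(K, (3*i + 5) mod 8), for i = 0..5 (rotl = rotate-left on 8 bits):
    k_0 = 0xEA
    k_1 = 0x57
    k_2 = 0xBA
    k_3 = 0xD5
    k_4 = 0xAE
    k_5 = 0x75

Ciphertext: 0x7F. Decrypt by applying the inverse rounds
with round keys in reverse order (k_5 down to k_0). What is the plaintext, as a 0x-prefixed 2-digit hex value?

s_0 = ciphertext = 0x7F
s_1 = InvRound(s_0, k_5) = 0x07
s_2 = InvRound(s_1, k_4) = 0xB0
s_3 = InvRound(s_2, k_3) = 0xCB
s_4 = InvRound(s_3, k_2) = 0x2C
s_5 = InvRound(s_4, k_1) = 0x22
s_6 = InvRound(s_5, k_0) = 0x42

0x42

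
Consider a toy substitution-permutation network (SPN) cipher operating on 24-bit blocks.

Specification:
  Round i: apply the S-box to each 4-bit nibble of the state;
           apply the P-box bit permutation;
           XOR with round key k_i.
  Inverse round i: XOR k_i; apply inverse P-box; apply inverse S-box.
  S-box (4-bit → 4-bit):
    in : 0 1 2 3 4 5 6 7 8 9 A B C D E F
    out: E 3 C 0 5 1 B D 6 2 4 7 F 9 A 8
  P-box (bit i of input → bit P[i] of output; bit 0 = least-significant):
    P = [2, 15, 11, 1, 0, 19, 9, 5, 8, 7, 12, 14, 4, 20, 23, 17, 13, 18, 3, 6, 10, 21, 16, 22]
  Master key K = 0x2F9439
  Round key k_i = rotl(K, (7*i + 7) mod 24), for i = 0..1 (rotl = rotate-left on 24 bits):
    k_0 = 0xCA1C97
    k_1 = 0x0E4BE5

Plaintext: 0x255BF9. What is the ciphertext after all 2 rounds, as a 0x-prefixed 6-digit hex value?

s_0 = plaintext = 0x255BF9
s_1 = Round(s_0, k_0) = 0x8BAD27
s_2 = Round(s_1, k_1) = 0xAB20CB

0xAB20CB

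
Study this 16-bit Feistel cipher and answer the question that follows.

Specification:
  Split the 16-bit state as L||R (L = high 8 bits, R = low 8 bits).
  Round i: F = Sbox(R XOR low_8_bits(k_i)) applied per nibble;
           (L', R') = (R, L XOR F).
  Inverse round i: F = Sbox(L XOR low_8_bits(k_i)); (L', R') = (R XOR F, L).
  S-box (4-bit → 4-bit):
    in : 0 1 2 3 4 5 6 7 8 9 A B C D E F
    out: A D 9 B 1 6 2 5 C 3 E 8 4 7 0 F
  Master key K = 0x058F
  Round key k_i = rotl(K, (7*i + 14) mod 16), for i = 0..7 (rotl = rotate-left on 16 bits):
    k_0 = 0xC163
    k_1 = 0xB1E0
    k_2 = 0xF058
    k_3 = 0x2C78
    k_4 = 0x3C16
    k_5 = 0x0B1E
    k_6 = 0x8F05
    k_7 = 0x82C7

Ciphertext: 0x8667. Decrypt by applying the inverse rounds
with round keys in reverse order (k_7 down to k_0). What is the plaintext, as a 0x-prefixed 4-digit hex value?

s_0 = ciphertext = 0x8667
s_1 = InvRound(s_0, k_7) = 0x7A86
s_2 = InvRound(s_1, k_6) = 0xD97A
s_3 = InvRound(s_2, k_5) = 0x3FD9
s_4 = InvRound(s_3, k_4) = 0x4A3F
s_5 = InvRound(s_4, k_3) = 0x864A
s_6 = InvRound(s_5, k_2) = 0x3A86
s_7 = InvRound(s_6, k_1) = 0xF83A
s_8 = InvRound(s_7, k_0) = 0x02F8

0x02F8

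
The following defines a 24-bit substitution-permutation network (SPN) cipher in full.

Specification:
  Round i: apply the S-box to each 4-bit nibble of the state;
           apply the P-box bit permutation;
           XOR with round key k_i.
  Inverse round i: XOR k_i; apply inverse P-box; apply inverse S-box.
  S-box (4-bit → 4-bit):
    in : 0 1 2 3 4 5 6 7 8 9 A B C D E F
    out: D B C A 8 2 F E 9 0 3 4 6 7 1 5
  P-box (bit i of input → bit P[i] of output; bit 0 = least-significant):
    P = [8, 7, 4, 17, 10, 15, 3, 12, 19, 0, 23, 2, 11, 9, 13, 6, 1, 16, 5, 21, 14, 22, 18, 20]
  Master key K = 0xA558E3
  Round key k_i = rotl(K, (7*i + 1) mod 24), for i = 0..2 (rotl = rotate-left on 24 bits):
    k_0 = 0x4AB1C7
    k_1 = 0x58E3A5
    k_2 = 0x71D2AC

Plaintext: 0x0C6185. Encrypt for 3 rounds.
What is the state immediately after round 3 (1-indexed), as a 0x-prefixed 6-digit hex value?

s_0 = plaintext = 0x0C6185
s_1 = Round(s_0, k_0) = 0x57CF22
s_2 = Round(s_1, k_1) = 0xB3D19D
s_3 = Round(s_2, k_2) = 0x5CF939

0x5CF939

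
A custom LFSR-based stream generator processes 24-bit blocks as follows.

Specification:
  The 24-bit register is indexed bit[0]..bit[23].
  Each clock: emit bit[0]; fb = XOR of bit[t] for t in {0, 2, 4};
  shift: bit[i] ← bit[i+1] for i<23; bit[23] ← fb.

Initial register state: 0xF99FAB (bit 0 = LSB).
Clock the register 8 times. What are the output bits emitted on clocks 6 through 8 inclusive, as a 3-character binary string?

reg_0 = 0xF99FAB
clock 1: out=1, reg = 0xFCCFD5
clock 2: out=1, reg = 0xFE67EA
clock 3: out=0, reg = 0x7F33F5
clock 4: out=1, reg = 0xBF99FA
clock 5: out=0, reg = 0xDFCCFD
clock 6: out=1, reg = 0xEFE67E
clock 7: out=0, reg = 0x77F33F
clock 8: out=1, reg = 0xBBF99F

101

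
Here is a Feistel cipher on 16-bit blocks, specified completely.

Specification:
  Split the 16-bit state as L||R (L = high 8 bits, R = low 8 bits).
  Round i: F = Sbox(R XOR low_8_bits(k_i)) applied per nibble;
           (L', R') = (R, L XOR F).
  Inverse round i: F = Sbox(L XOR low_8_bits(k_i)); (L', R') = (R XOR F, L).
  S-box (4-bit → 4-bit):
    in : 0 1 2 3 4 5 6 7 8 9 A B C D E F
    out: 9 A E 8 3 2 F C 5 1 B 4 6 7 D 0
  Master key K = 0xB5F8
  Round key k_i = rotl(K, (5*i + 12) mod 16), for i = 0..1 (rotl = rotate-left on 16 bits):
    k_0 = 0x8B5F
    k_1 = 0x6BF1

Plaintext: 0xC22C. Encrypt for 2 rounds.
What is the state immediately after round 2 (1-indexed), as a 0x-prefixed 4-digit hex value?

s_0 = plaintext = 0xC22C
s_1 = Round(s_0, k_0) = 0x2C0A
s_2 = Round(s_1, k_1) = 0x0A28

0x0A28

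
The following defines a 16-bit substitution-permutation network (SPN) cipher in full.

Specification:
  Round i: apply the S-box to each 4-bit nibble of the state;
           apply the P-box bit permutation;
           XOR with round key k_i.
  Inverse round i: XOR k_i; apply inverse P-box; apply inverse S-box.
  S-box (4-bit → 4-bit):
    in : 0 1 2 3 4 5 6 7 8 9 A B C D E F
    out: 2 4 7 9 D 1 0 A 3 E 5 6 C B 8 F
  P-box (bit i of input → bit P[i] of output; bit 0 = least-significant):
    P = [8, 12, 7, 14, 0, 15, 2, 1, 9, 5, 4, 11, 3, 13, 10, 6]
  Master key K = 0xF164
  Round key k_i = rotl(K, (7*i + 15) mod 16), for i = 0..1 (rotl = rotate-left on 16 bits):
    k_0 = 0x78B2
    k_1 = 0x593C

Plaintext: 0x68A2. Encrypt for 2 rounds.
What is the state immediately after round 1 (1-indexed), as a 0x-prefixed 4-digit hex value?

s_0 = plaintext = 0x68A2
s_1 = Round(s_0, k_0) = 0x6B17
s_2 = Round(s_1, k_1) = 0x0908

0x6B17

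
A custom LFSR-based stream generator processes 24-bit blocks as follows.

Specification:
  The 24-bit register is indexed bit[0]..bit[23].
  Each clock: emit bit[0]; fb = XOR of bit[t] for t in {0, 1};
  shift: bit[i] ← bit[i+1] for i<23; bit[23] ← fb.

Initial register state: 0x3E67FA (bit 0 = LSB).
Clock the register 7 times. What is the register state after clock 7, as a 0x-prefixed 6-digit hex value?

0x0E7CCF

reg_0 = 0x3E67FA
clock 1: out=0, reg = 0x9F33FD
clock 2: out=1, reg = 0xCF99FE
clock 3: out=0, reg = 0xE7CCFF
clock 4: out=1, reg = 0x73E67F
clock 5: out=1, reg = 0x39F33F
clock 6: out=1, reg = 0x1CF99F
clock 7: out=1, reg = 0x0E7CCF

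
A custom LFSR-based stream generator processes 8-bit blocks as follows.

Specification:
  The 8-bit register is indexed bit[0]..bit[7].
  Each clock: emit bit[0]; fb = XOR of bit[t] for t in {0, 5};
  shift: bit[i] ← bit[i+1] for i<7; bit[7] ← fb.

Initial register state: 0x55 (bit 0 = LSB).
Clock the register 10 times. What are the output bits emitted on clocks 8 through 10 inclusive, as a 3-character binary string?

011

reg_0 = 0x55
clock 1: out=1, reg = 0xAA
clock 2: out=0, reg = 0xD5
clock 3: out=1, reg = 0xEA
clock 4: out=0, reg = 0xF5
clock 5: out=1, reg = 0x7A
clock 6: out=0, reg = 0xBD
clock 7: out=1, reg = 0x5E
clock 8: out=0, reg = 0x2F
clock 9: out=1, reg = 0x17
clock 10: out=1, reg = 0x8B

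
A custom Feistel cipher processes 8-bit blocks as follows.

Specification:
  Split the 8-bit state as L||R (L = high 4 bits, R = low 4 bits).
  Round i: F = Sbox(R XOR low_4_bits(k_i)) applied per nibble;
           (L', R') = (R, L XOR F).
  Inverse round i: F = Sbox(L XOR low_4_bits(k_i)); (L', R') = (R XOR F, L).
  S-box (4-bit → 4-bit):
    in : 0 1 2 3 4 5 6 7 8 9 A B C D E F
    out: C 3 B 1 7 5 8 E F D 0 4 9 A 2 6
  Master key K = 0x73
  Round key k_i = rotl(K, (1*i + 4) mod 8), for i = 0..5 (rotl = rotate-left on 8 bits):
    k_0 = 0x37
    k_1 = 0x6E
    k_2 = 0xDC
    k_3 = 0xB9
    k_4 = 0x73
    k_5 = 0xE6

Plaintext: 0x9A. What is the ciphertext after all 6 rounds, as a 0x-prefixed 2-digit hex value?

s_0 = plaintext = 0x9A
s_1 = Round(s_0, k_0) = 0xA3
s_2 = Round(s_1, k_1) = 0x30
s_3 = Round(s_2, k_2) = 0x0A
s_4 = Round(s_3, k_3) = 0xA1
s_5 = Round(s_4, k_4) = 0x11
s_6 = Round(s_5, k_5) = 0x1F

0x1F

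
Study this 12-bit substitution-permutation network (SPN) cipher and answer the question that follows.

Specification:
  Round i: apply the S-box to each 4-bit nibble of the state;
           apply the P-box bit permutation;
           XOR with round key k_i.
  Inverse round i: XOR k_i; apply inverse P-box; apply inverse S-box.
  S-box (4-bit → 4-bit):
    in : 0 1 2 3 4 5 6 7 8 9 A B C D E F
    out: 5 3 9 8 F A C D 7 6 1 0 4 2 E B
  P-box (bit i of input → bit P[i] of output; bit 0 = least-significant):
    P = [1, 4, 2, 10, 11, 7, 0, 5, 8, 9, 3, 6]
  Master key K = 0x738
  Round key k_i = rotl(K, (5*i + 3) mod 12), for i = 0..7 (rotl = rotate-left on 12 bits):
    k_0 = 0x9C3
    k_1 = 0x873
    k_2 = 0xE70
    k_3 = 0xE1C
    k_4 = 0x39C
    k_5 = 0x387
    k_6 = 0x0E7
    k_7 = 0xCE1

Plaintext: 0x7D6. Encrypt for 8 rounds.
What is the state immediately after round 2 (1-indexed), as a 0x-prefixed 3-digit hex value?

s_0 = plaintext = 0x7D6
s_1 = Round(s_0, k_0) = 0xC0F
s_2 = Round(s_1, k_1) = 0x468
s_3 = Round(s_2, k_2) = 0xD0F
s_4 = Round(s_3, k_3) = 0x00F
s_5 = Round(s_4, k_4) = 0xE87
s_6 = Round(s_5, k_5) = 0xD48
s_7 = Round(s_6, k_6) = 0xA50
s_8 = Round(s_7, k_7) = 0xD47

0x468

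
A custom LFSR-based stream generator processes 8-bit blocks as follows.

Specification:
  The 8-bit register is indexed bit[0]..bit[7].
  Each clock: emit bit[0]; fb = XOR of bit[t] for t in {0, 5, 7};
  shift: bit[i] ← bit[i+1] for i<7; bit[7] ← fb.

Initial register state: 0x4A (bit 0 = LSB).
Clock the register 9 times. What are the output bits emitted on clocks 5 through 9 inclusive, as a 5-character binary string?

00100

reg_0 = 0x4A
clock 1: out=0, reg = 0x25
clock 2: out=1, reg = 0x12
clock 3: out=0, reg = 0x09
clock 4: out=1, reg = 0x84
clock 5: out=0, reg = 0xC2
clock 6: out=0, reg = 0xE1
clock 7: out=1, reg = 0xF0
clock 8: out=0, reg = 0x78
clock 9: out=0, reg = 0xBC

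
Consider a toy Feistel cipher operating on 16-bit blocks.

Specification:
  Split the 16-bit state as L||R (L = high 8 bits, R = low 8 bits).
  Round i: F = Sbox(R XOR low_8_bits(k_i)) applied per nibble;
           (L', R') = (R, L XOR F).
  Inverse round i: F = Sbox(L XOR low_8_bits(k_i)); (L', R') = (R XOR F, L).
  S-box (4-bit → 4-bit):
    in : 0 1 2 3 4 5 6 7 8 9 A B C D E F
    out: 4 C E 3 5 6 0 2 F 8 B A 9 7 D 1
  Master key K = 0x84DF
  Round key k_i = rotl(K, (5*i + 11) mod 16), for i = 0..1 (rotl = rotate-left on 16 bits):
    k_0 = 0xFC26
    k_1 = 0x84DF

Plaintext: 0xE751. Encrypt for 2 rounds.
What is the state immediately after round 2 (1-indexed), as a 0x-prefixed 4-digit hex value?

s_0 = plaintext = 0xE751
s_1 = Round(s_0, k_0) = 0x51C5
s_2 = Round(s_1, k_1) = 0xC59A

0xC59A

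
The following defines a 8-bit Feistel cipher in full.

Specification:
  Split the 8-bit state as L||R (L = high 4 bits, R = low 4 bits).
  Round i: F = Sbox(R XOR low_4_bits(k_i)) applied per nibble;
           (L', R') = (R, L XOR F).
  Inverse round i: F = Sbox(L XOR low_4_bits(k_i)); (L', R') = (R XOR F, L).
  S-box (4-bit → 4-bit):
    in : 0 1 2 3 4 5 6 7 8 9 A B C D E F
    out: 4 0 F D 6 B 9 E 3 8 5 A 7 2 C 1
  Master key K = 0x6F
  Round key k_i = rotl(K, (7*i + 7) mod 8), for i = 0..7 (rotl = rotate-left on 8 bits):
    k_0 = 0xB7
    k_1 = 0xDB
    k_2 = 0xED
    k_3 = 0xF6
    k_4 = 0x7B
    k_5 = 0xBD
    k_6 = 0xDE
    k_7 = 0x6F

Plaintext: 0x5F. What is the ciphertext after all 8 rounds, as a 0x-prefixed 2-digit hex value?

0x72

s_0 = plaintext = 0x5F
s_1 = Round(s_0, k_0) = 0xF6
s_2 = Round(s_1, k_1) = 0x6D
s_3 = Round(s_2, k_2) = 0xD2
s_4 = Round(s_3, k_3) = 0x2B
s_5 = Round(s_4, k_4) = 0xB6
s_6 = Round(s_5, k_5) = 0x61
s_7 = Round(s_6, k_6) = 0x17
s_8 = Round(s_7, k_7) = 0x72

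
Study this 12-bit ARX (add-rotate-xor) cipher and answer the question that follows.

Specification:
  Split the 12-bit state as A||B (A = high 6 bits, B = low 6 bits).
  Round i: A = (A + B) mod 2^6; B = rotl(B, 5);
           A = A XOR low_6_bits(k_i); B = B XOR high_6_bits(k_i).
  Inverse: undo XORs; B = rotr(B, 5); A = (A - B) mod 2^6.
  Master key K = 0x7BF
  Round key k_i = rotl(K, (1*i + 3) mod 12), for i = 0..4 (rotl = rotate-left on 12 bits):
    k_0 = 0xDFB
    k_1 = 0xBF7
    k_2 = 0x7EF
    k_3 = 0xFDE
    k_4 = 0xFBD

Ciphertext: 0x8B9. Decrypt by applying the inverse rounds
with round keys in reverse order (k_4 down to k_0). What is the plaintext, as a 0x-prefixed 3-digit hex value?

s_0 = ciphertext = 0x8B9
s_1 = InvRound(s_0, k_4) = 0x44E
s_2 = InvRound(s_1, k_3) = 0xB23
s_3 = InvRound(s_2, k_2) = 0x2B9
s_4 = InvRound(s_3, k_1) = 0x46C
s_5 = InvRound(s_4, k_0) = 0xD36

0xD36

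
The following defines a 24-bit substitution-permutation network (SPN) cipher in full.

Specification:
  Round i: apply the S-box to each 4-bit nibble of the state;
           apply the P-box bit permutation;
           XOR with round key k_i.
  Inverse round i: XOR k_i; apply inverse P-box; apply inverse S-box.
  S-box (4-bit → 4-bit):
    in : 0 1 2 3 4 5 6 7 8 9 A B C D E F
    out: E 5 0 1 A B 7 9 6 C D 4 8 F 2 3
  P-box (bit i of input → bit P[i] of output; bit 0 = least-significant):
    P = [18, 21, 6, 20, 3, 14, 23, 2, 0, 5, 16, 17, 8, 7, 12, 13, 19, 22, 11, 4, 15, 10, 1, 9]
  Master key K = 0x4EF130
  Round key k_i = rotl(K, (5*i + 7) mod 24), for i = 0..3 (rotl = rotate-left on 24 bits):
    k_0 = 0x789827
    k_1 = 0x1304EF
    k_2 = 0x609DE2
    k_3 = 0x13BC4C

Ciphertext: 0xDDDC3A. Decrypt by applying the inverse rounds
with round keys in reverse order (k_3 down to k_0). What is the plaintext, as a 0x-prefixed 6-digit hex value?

0x831DD4

s_0 = ciphertext = 0xDDDC3A
s_1 = InvRound(s_0, k_3) = 0xB5C401
s_2 = InvRound(s_1, k_2) = 0xB8668A
s_3 = InvRound(s_2, k_1) = 0xC3CD08
s_4 = InvRound(s_3, k_0) = 0x831DD4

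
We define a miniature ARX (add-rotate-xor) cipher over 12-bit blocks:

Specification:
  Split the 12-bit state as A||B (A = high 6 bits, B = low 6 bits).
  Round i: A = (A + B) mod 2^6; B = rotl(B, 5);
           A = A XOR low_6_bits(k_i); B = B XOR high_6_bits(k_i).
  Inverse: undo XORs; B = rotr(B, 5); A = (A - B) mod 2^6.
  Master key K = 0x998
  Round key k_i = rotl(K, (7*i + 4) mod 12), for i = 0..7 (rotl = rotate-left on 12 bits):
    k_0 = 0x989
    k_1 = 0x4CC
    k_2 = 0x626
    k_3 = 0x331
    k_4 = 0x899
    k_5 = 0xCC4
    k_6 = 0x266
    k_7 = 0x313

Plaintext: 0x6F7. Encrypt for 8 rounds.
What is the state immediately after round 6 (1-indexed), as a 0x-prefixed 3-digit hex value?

0xED5

s_0 = plaintext = 0x6F7
s_1 = Round(s_0, k_0) = 0x6DD
s_2 = Round(s_1, k_1) = 0xD3D
s_3 = Round(s_2, k_2) = 0x5E6
s_4 = Round(s_3, k_3) = 0x31F
s_5 = Round(s_4, k_4) = 0xC8D
s_6 = Round(s_5, k_5) = 0xED5
s_7 = Round(s_6, k_6) = 0xDA3
s_8 = Round(s_7, k_7) = 0x2BD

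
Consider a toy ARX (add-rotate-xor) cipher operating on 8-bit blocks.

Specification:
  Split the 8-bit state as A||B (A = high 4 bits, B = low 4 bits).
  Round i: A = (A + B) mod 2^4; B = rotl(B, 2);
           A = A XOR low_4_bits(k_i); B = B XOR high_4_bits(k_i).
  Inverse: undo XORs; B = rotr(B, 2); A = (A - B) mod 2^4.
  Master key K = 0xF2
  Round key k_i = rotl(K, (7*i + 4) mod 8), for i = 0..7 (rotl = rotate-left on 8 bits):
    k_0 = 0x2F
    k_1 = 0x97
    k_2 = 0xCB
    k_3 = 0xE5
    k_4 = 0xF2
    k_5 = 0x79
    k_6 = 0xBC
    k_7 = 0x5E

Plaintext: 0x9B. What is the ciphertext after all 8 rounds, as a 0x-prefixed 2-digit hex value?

s_0 = plaintext = 0x9B
s_1 = Round(s_0, k_0) = 0xBC
s_2 = Round(s_1, k_1) = 0x0A
s_3 = Round(s_2, k_2) = 0x16
s_4 = Round(s_3, k_3) = 0x27
s_5 = Round(s_4, k_4) = 0xB2
s_6 = Round(s_5, k_5) = 0x4F
s_7 = Round(s_6, k_6) = 0xF4
s_8 = Round(s_7, k_7) = 0xD4

0xD4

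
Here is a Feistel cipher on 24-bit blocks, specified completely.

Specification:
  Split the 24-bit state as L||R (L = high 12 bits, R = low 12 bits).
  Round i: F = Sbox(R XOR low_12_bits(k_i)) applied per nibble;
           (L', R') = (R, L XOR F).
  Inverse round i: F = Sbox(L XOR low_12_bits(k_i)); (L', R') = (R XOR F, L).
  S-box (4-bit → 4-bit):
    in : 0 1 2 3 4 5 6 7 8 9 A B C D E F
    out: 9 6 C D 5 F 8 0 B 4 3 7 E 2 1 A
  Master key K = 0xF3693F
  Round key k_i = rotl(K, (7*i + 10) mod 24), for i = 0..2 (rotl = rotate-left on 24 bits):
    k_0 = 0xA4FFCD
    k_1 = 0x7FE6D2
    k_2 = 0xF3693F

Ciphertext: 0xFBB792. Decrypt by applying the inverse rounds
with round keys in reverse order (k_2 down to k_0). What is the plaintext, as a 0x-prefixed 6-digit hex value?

0xA03B14

s_0 = ciphertext = 0xFBB792
s_1 = InvRound(s_0, k_2) = 0xF27FBB
s_2 = InvRound(s_1, k_1) = 0xB14F27
s_3 = InvRound(s_2, k_0) = 0xA03B14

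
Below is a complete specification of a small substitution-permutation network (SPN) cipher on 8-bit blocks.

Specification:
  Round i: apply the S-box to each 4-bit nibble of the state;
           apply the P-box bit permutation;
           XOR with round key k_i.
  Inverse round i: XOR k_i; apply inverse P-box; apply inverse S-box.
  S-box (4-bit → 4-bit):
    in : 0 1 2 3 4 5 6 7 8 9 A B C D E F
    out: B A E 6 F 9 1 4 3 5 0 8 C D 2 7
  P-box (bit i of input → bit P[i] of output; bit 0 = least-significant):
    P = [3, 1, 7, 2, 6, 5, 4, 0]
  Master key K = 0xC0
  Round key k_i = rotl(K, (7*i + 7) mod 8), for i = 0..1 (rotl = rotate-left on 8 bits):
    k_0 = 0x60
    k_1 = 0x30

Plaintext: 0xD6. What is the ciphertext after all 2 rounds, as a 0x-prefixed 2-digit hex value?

0x88

s_0 = plaintext = 0xD6
s_1 = Round(s_0, k_0) = 0x39
s_2 = Round(s_1, k_1) = 0x88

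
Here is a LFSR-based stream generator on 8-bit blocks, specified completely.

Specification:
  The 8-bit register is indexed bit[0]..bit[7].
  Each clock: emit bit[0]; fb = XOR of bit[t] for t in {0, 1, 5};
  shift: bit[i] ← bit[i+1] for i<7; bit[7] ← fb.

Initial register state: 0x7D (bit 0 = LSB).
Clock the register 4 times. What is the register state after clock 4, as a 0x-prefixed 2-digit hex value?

reg_0 = 0x7D
clock 1: out=1, reg = 0x3E
clock 2: out=0, reg = 0x1F
clock 3: out=1, reg = 0x0F
clock 4: out=1, reg = 0x07

0x07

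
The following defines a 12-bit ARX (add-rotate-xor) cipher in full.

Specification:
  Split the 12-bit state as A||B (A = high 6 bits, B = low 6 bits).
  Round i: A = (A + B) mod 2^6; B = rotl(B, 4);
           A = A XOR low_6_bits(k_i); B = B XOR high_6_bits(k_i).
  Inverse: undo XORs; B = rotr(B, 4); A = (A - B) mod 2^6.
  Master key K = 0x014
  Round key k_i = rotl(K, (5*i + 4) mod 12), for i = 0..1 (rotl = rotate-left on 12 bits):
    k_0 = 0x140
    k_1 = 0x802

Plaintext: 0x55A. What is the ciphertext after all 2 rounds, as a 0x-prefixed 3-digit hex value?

s_0 = plaintext = 0x55A
s_1 = Round(s_0, k_0) = 0xBE3
s_2 = Round(s_1, k_1) = 0x418

0x418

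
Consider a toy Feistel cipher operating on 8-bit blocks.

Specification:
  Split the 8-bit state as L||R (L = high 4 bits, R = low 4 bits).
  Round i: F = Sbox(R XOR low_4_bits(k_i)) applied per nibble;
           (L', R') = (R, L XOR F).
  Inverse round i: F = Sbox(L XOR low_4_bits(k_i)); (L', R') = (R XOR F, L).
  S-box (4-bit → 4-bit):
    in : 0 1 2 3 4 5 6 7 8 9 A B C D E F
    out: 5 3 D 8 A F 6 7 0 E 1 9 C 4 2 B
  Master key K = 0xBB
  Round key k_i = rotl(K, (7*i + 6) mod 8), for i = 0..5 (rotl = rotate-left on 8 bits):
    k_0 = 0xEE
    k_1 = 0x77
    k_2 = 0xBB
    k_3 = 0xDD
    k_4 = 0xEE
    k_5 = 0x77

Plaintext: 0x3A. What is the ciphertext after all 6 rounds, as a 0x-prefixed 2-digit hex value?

s_0 = plaintext = 0x3A
s_1 = Round(s_0, k_0) = 0xA9
s_2 = Round(s_1, k_1) = 0x98
s_3 = Round(s_2, k_2) = 0x81
s_4 = Round(s_3, k_3) = 0x14
s_5 = Round(s_4, k_4) = 0x40
s_6 = Round(s_5, k_5) = 0x03

0x03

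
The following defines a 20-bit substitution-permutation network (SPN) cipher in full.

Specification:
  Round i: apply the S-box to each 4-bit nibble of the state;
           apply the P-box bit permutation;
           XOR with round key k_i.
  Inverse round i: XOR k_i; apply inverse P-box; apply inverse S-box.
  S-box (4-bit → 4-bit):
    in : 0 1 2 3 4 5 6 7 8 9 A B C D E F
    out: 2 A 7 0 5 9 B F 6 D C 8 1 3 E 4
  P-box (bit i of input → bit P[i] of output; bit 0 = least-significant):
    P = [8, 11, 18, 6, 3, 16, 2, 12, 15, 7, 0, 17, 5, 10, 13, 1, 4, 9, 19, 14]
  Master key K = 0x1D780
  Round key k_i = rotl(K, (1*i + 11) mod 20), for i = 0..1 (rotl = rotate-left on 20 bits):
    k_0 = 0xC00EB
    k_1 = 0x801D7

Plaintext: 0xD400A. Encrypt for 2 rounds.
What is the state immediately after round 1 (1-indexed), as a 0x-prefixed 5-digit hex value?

s_0 = plaintext = 0xD400A
s_1 = Round(s_0, k_0) = 0x9221B
s_2 = Round(s_1, k_1) = 0x1F526

0x9221B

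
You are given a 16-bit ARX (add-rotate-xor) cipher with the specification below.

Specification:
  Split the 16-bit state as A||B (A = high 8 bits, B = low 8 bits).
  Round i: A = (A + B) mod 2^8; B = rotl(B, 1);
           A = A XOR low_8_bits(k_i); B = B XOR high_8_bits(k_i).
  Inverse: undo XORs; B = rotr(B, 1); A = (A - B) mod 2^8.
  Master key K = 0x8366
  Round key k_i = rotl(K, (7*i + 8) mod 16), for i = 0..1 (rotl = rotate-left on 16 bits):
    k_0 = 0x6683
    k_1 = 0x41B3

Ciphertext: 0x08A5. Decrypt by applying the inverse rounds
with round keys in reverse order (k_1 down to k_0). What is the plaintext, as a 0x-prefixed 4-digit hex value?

0xC00A

s_0 = ciphertext = 0x08A5
s_1 = InvRound(s_0, k_1) = 0x4972
s_2 = InvRound(s_1, k_0) = 0xC00A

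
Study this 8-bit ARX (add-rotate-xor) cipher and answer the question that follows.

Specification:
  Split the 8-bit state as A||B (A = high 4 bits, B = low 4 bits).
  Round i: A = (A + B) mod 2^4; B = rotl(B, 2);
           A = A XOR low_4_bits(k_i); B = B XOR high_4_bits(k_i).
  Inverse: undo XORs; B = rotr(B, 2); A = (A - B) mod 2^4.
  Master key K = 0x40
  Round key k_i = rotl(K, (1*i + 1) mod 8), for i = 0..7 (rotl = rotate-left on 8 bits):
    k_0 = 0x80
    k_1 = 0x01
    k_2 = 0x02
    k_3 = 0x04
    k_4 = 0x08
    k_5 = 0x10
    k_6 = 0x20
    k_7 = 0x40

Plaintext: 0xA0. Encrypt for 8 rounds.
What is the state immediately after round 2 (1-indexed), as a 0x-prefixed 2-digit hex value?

0x32

s_0 = plaintext = 0xA0
s_1 = Round(s_0, k_0) = 0xA8
s_2 = Round(s_1, k_1) = 0x32
s_3 = Round(s_2, k_2) = 0x78
s_4 = Round(s_3, k_3) = 0xB2
s_5 = Round(s_4, k_4) = 0x58
s_6 = Round(s_5, k_5) = 0xD3
s_7 = Round(s_6, k_6) = 0x0E
s_8 = Round(s_7, k_7) = 0xEF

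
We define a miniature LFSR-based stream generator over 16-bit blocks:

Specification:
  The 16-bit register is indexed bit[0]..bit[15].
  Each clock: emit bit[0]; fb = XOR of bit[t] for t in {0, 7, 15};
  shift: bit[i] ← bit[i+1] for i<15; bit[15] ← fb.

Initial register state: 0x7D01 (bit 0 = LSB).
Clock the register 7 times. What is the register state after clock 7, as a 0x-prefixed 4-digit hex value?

0x52FA

reg_0 = 0x7D01
clock 1: out=1, reg = 0xBE80
clock 2: out=0, reg = 0x5F40
clock 3: out=0, reg = 0x2FA0
clock 4: out=0, reg = 0x97D0
clock 5: out=0, reg = 0x4BE8
clock 6: out=0, reg = 0xA5F4
clock 7: out=0, reg = 0x52FA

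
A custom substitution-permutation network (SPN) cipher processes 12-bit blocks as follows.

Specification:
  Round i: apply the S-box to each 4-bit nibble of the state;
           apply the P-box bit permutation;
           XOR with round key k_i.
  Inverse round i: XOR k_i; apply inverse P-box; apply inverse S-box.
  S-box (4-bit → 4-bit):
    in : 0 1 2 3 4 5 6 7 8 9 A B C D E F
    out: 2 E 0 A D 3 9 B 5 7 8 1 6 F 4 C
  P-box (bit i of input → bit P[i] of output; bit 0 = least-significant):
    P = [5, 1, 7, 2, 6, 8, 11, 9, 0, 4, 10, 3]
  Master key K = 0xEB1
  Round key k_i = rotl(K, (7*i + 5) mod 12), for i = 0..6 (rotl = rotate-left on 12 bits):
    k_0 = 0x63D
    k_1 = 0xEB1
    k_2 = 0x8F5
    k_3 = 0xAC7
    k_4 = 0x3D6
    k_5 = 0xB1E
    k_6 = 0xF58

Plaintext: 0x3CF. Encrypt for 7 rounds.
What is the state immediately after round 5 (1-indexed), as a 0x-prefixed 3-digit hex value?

0xF29

s_0 = plaintext = 0x3CF
s_1 = Round(s_0, k_0) = 0xFA1
s_2 = Round(s_1, k_1) = 0x83F
s_3 = Round(s_2, k_2) = 0xF70
s_4 = Round(s_3, k_3) = 0xD8D
s_5 = Round(s_4, k_4) = 0xF29
s_6 = Round(s_5, k_5) = 0xFB4
s_7 = Round(s_6, k_6) = 0xBB4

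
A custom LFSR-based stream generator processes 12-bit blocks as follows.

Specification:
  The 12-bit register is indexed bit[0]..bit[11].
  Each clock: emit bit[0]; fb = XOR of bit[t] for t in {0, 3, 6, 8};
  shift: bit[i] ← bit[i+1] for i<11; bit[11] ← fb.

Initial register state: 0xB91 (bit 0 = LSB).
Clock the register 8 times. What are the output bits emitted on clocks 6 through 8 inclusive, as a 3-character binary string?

reg_0 = 0xB91
clock 1: out=1, reg = 0x5C8
clock 2: out=0, reg = 0xAE4
clock 3: out=0, reg = 0xD72
clock 4: out=0, reg = 0x6B9
clock 5: out=1, reg = 0x35C
clock 6: out=0, reg = 0x9AE
clock 7: out=0, reg = 0x4D7
clock 8: out=1, reg = 0x26B

001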